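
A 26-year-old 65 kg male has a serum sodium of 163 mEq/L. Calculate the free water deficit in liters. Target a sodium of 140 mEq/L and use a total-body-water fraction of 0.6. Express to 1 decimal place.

TBW = 0.6 · 65 = 39 L
Free water deficit = TBW · (Na/140 − 1)
= 39 · (163/140 − 1)
= 39 · 0.1643
= 6.41 L

6.4 L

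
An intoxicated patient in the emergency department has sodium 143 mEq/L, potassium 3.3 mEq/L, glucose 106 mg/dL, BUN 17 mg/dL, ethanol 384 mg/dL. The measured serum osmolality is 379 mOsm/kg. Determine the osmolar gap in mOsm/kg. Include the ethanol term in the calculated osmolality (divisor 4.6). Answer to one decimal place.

Calculated osmolality = 2·Na + glucose/18 + BUN/2.8 + ethanol/4.6
= 2·143 + 106/18 + 17/2.8 + 384/4.6
= 286 + 5.89 + 6.07 + 83.48
= 381.44 mOsm/kg ≈ 381.4 mOsm/kg
Osmolar gap = measured − calculated = 379 − 381.4 = -2.4 mOsm/kg

-2.4 mOsm/kg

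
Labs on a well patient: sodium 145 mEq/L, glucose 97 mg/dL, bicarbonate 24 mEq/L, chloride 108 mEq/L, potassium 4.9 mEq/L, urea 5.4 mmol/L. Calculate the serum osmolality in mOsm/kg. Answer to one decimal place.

Calculated osmolality = 2·Na + glucose/18 + urea
= 2·145 + 97/18 + 5.4
= 290 + 5.39 + 5.40
= 300.79 mOsm/kg

300.8 mOsm/kg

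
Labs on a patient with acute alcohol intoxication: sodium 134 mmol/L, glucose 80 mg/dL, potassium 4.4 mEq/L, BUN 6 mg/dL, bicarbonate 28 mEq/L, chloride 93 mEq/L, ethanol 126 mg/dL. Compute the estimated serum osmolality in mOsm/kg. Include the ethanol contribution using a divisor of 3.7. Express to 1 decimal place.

Calculated osmolality = 2·Na + glucose/18 + BUN/2.8 + ethanol/3.7
= 2·134 + 80/18 + 6/2.8 + 126/3.7
= 268 + 4.44 + 2.14 + 34.05
= 308.63 mOsm/kg

308.6 mOsm/kg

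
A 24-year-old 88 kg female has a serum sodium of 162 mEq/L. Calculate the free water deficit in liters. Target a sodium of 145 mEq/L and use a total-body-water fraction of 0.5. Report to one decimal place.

TBW = 0.5 · 88 = 44 L
Free water deficit = TBW · (Na/145 − 1)
= 44 · (162/145 − 1)
= 44 · 0.1172
= 5.16 L

5.2 L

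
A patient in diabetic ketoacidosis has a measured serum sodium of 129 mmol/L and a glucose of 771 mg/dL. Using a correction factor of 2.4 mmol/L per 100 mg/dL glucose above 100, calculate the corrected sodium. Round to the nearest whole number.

Corrected Na = measured Na + 2.4 · (glucose − 100)/100
= 129 + 2.4 · (771 − 100)/100
= 129 + 16.1
= 145.1 mmol/L

145 mmol/L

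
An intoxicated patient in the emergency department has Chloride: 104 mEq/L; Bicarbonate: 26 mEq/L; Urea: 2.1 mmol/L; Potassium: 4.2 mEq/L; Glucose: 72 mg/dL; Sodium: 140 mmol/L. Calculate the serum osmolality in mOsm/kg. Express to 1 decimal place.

Calculated osmolality = 2·Na + glucose/18 + urea
= 2·140 + 72/18 + 2.1
= 280 + 4 + 2.10
= 286.1 mOsm/kg

286.1 mOsm/kg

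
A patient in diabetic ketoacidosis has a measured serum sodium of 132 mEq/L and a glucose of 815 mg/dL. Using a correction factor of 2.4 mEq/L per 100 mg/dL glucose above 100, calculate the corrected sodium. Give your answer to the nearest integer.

Corrected Na = measured Na + 2.4 · (glucose − 100)/100
= 132 + 2.4 · (815 − 100)/100
= 132 + 17.2
= 149.2 mEq/L

149 mEq/L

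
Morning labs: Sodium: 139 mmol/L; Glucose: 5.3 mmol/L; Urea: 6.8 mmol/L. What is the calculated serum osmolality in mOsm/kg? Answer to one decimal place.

Calculated osmolality = 2·Na + glucose + urea
= 2·139 + 5.3 + 6.8
= 278 + 5.30 + 6.80
= 290.1 mOsm/kg

290.1 mOsm/kg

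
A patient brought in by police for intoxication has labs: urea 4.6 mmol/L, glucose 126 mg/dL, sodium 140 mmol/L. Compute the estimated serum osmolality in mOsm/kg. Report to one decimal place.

291.6 mOsm/kg

Calculated osmolality = 2·Na + glucose/18 + urea
= 2·140 + 126/18 + 4.6
= 280 + 7 + 4.60
= 291.6 mOsm/kg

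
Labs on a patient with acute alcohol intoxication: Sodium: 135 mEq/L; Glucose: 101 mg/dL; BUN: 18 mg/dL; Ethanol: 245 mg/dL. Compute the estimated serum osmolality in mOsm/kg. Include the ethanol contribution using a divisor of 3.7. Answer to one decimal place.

348.3 mOsm/kg

Calculated osmolality = 2·Na + glucose/18 + BUN/2.8 + ethanol/3.7
= 2·135 + 101/18 + 18/2.8 + 245/3.7
= 270 + 5.61 + 6.43 + 66.22
= 348.26 mOsm/kg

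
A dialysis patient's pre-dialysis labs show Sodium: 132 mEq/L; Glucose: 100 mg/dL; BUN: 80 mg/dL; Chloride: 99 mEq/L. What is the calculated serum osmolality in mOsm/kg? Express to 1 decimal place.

Calculated osmolality = 2·Na + glucose/18 + BUN/2.8
= 2·132 + 100/18 + 80/2.8
= 264 + 5.56 + 28.57
= 298.13 mOsm/kg

298.1 mOsm/kg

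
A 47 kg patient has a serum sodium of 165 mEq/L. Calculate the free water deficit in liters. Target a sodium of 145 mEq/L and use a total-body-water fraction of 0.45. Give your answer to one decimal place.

2.9 L

TBW = 0.45 · 47 = 21.15 L
Free water deficit = TBW · (Na/145 − 1)
= 21.15 · (165/145 − 1)
= 21.15 · 0.1379
= 2.92 L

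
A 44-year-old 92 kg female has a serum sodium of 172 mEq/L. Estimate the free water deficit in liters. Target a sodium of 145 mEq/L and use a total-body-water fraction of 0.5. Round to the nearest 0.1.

TBW = 0.5 · 92 = 46 L
Free water deficit = TBW · (Na/145 − 1)
= 46 · (172/145 − 1)
= 46 · 0.1862
= 8.57 L

8.6 L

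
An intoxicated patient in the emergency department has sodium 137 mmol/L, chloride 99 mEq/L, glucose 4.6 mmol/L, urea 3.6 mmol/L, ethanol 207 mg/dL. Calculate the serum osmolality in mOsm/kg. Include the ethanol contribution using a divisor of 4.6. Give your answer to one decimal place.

327.2 mOsm/kg

Calculated osmolality = 2·Na + glucose + urea + ethanol/4.6
= 2·137 + 4.6 + 3.6 + 207/4.6
= 274 + 4.60 + 3.60 + 45
= 327.2 mOsm/kg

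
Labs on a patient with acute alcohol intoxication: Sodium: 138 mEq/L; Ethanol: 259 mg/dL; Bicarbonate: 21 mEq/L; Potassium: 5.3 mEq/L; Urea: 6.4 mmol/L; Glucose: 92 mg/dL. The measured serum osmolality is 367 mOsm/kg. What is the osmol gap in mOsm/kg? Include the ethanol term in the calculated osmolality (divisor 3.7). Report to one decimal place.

9.5 mOsm/kg

Calculated osmolality = 2·Na + glucose/18 + urea + ethanol/3.7
= 2·138 + 92/18 + 6.4 + 259/3.7
= 276 + 5.11 + 6.40 + 70
= 357.51 mOsm/kg ≈ 357.5 mOsm/kg
Osmolar gap = measured − calculated = 367 − 357.5 = 9.5 mOsm/kg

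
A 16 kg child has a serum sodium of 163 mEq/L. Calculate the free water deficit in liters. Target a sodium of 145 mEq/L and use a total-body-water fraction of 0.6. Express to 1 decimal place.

TBW = 0.6 · 16 = 9.6 L
Free water deficit = TBW · (Na/145 − 1)
= 9.6 · (163/145 − 1)
= 9.6 · 0.1241
= 1.19 L

1.2 L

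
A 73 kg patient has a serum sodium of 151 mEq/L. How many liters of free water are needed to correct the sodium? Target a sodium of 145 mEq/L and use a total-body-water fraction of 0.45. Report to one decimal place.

TBW = 0.45 · 73 = 32.85 L
Free water deficit = TBW · (Na/145 − 1)
= 32.85 · (151/145 − 1)
= 32.85 · 0.0414
= 1.36 L

1.4 L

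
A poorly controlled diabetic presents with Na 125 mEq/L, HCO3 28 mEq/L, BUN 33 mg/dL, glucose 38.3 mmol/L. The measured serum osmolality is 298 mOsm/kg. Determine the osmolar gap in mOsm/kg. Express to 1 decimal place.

Calculated osmolality = 2·Na + glucose + BUN/2.8
= 2·125 + 38.3 + 33/2.8
= 250 + 38.30 + 11.79
= 300.09 mOsm/kg ≈ 300.1 mOsm/kg
Osmolar gap = measured − calculated = 298 − 300.1 = -2.1 mOsm/kg

-2.1 mOsm/kg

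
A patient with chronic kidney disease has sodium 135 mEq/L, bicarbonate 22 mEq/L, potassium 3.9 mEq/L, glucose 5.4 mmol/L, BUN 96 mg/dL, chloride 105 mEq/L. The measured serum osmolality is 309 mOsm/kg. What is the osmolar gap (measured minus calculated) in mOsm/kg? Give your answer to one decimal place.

Calculated osmolality = 2·Na + glucose + BUN/2.8
= 2·135 + 5.4 + 96/2.8
= 270 + 5.40 + 34.29
= 309.69 mOsm/kg ≈ 309.7 mOsm/kg
Osmolar gap = measured − calculated = 309 − 309.7 = -0.7 mOsm/kg

-0.7 mOsm/kg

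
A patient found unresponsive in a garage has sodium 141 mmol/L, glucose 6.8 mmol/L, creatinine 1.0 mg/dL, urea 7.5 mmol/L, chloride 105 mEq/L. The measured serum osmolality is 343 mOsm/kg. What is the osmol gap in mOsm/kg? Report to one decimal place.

Calculated osmolality = 2·Na + glucose + urea
= 2·141 + 6.8 + 7.5
= 282 + 6.80 + 7.50
= 296.3 mOsm/kg ≈ 296.3 mOsm/kg
Osmolar gap = measured − calculated = 343 − 296.3 = 46.7 mOsm/kg

46.7 mOsm/kg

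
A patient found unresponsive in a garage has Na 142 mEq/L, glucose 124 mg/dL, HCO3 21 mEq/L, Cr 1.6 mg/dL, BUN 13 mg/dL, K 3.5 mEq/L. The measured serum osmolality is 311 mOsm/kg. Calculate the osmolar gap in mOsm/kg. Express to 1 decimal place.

15.5 mOsm/kg

Calculated osmolality = 2·Na + glucose/18 + BUN/2.8
= 2·142 + 124/18 + 13/2.8
= 284 + 6.89 + 4.64
= 295.53 mOsm/kg ≈ 295.5 mOsm/kg
Osmolar gap = measured − calculated = 311 − 295.5 = 15.5 mOsm/kg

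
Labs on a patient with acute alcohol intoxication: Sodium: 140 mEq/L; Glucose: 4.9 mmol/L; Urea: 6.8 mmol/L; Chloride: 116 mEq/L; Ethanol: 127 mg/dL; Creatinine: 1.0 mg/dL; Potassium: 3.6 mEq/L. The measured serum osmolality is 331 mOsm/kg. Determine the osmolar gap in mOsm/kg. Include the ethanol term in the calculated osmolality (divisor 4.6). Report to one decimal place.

11.7 mOsm/kg

Calculated osmolality = 2·Na + glucose + urea + ethanol/4.6
= 2·140 + 4.9 + 6.8 + 127/4.6
= 280 + 4.90 + 6.80 + 27.61
= 319.31 mOsm/kg ≈ 319.3 mOsm/kg
Osmolar gap = measured − calculated = 331 − 319.3 = 11.7 mOsm/kg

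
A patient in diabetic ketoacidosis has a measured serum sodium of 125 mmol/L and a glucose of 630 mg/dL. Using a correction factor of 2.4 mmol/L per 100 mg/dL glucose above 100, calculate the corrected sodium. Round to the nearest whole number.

Corrected Na = measured Na + 2.4 · (glucose − 100)/100
= 125 + 2.4 · (630 − 100)/100
= 125 + 12.7
= 137.7 mmol/L

138 mmol/L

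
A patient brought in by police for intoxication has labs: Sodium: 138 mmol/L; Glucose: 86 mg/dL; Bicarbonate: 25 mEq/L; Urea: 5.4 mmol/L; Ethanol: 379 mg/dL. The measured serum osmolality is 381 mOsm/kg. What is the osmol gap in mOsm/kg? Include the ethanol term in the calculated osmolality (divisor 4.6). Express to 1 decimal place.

12.4 mOsm/kg

Calculated osmolality = 2·Na + glucose/18 + urea + ethanol/4.6
= 2·138 + 86/18 + 5.4 + 379/4.6
= 276 + 4.78 + 5.40 + 82.39
= 368.57 mOsm/kg ≈ 368.6 mOsm/kg
Osmolar gap = measured − calculated = 381 − 368.6 = 12.4 mOsm/kg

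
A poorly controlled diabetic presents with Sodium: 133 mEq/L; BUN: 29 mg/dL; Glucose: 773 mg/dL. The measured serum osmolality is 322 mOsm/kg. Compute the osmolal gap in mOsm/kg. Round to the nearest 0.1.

2.7 mOsm/kg

Calculated osmolality = 2·Na + glucose/18 + BUN/2.8
= 2·133 + 773/18 + 29/2.8
= 266 + 42.94 + 10.36
= 319.3 mOsm/kg ≈ 319.3 mOsm/kg
Osmolar gap = measured − calculated = 322 − 319.3 = 2.7 mOsm/kg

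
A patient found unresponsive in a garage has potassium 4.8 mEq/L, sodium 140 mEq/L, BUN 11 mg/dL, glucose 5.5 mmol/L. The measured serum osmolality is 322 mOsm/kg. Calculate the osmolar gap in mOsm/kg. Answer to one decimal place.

Calculated osmolality = 2·Na + glucose + BUN/2.8
= 2·140 + 5.5 + 11/2.8
= 280 + 5.50 + 3.93
= 289.43 mOsm/kg ≈ 289.4 mOsm/kg
Osmolar gap = measured − calculated = 322 − 289.4 = 32.6 mOsm/kg

32.6 mOsm/kg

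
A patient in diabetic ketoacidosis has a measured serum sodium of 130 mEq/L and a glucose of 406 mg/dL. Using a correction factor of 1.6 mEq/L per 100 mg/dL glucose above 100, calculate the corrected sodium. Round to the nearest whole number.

135 mEq/L

Corrected Na = measured Na + 1.6 · (glucose − 100)/100
= 130 + 1.6 · (406 − 100)/100
= 130 + 4.9
= 134.9 mEq/L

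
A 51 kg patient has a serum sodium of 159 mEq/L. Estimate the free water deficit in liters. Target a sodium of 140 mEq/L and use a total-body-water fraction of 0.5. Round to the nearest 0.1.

3.5 L

TBW = 0.5 · 51 = 25.5 L
Free water deficit = TBW · (Na/140 − 1)
= 25.5 · (159/140 − 1)
= 25.5 · 0.1357
= 3.46 L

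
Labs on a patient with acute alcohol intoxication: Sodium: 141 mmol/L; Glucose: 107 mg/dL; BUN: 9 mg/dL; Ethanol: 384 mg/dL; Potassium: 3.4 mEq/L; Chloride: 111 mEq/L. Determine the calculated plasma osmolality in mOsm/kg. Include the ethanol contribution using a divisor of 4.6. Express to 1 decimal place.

374.6 mOsm/kg

Calculated osmolality = 2·Na + glucose/18 + BUN/2.8 + ethanol/4.6
= 2·141 + 107/18 + 9/2.8 + 384/4.6
= 282 + 5.94 + 3.21 + 83.48
= 374.63 mOsm/kg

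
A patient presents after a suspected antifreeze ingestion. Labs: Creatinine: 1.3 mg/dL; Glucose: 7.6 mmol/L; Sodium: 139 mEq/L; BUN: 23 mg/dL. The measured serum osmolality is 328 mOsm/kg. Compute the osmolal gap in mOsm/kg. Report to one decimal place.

Calculated osmolality = 2·Na + glucose + BUN/2.8
= 2·139 + 7.6 + 23/2.8
= 278 + 7.60 + 8.21
= 293.81 mOsm/kg ≈ 293.8 mOsm/kg
Osmolar gap = measured − calculated = 328 − 293.8 = 34.2 mOsm/kg

34.2 mOsm/kg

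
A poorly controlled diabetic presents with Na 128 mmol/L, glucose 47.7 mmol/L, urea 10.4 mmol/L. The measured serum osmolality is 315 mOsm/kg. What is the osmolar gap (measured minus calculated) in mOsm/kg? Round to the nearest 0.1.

Calculated osmolality = 2·Na + glucose + urea
= 2·128 + 47.7 + 10.4
= 256 + 47.70 + 10.40
= 314.1 mOsm/kg ≈ 314.1 mOsm/kg
Osmolar gap = measured − calculated = 315 − 314.1 = 0.9 mOsm/kg

0.9 mOsm/kg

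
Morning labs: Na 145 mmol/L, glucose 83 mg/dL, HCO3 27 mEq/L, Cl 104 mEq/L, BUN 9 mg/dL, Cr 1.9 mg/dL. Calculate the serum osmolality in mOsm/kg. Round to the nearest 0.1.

Calculated osmolality = 2·Na + glucose/18 + BUN/2.8
= 2·145 + 83/18 + 9/2.8
= 290 + 4.61 + 3.21
= 297.82 mOsm/kg

297.8 mOsm/kg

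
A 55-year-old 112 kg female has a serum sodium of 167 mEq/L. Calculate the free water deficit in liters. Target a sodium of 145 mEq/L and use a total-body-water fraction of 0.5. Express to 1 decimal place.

8.5 L

TBW = 0.5 · 112 = 56 L
Free water deficit = TBW · (Na/145 − 1)
= 56 · (167/145 − 1)
= 56 · 0.1517
= 8.5 L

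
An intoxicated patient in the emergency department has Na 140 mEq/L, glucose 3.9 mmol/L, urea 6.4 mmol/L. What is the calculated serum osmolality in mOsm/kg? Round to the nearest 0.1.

Calculated osmolality = 2·Na + glucose + urea
= 2·140 + 3.9 + 6.4
= 280 + 3.90 + 6.40
= 290.3 mOsm/kg

290.3 mOsm/kg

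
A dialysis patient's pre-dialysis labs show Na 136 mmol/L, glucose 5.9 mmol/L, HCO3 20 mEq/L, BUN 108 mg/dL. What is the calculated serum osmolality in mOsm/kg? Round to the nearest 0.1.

316.5 mOsm/kg

Calculated osmolality = 2·Na + glucose + BUN/2.8
= 2·136 + 5.9 + 108/2.8
= 272 + 5.90 + 38.57
= 316.47 mOsm/kg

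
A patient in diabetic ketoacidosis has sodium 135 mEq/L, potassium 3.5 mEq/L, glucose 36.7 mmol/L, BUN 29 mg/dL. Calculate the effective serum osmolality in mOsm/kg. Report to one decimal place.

Effective osmolality excludes urea (freely permeant across cell membranes):
2·Na + glucose
= 2·135 + 36.7
= 270 + 36.7
= 306.7 mOsm/kg

306.7 mOsm/kg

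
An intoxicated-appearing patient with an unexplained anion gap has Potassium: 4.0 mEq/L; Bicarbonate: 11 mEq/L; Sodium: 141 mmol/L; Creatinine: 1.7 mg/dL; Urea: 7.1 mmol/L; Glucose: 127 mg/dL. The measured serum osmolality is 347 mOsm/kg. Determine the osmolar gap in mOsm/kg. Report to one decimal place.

50.8 mOsm/kg

Calculated osmolality = 2·Na + glucose/18 + urea
= 2·141 + 127/18 + 7.1
= 282 + 7.06 + 7.10
= 296.16 mOsm/kg ≈ 296.2 mOsm/kg
Osmolar gap = measured − calculated = 347 − 296.2 = 50.8 mOsm/kg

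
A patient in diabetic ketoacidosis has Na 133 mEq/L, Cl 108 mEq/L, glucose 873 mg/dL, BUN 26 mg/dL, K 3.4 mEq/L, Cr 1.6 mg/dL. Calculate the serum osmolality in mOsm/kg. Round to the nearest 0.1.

323.8 mOsm/kg

Calculated osmolality = 2·Na + glucose/18 + BUN/2.8
= 2·133 + 873/18 + 26/2.8
= 266 + 48.50 + 9.29
= 323.79 mOsm/kg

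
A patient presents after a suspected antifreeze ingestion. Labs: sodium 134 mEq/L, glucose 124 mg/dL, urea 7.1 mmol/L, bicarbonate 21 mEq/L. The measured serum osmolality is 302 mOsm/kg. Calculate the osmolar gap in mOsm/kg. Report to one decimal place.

Calculated osmolality = 2·Na + glucose/18 + urea
= 2·134 + 124/18 + 7.1
= 268 + 6.89 + 7.10
= 281.99 mOsm/kg ≈ 282.0 mOsm/kg
Osmolar gap = measured − calculated = 302 − 282.0 = 20.0 mOsm/kg

20.0 mOsm/kg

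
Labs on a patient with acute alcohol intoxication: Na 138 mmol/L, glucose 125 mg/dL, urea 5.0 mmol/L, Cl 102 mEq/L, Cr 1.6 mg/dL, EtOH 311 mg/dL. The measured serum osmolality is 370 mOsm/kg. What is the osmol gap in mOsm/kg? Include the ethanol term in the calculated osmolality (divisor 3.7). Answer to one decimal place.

-2.0 mOsm/kg

Calculated osmolality = 2·Na + glucose/18 + urea + ethanol/3.7
= 2·138 + 125/18 + 5 + 311/3.7
= 276 + 6.94 + 5 + 84.05
= 371.99 mOsm/kg ≈ 372.0 mOsm/kg
Osmolar gap = measured − calculated = 370 − 372.0 = -2.0 mOsm/kg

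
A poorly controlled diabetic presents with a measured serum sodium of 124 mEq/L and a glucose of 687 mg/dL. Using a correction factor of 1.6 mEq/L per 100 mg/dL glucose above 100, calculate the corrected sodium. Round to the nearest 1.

Corrected Na = measured Na + 1.6 · (glucose − 100)/100
= 124 + 1.6 · (687 − 100)/100
= 124 + 9.4
= 133.4 mEq/L

133 mEq/L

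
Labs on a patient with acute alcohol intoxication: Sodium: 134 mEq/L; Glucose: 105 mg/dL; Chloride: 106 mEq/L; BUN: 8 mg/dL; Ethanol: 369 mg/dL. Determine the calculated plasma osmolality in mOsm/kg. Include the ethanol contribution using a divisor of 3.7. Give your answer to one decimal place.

Calculated osmolality = 2·Na + glucose/18 + BUN/2.8 + ethanol/3.7
= 2·134 + 105/18 + 8/2.8 + 369/3.7
= 268 + 5.83 + 2.86 + 99.73
= 376.42 mOsm/kg

376.4 mOsm/kg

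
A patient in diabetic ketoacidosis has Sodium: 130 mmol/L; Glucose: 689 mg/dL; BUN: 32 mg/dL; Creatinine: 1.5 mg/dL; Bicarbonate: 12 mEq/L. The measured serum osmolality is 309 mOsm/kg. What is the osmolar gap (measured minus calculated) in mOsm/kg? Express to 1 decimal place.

-0.7 mOsm/kg

Calculated osmolality = 2·Na + glucose/18 + BUN/2.8
= 2·130 + 689/18 + 32/2.8
= 260 + 38.28 + 11.43
= 309.71 mOsm/kg ≈ 309.7 mOsm/kg
Osmolar gap = measured − calculated = 309 − 309.7 = -0.7 mOsm/kg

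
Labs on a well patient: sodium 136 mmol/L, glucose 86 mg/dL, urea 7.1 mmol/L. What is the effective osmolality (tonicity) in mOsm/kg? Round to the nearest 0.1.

276.8 mOsm/kg

Effective osmolality excludes urea (freely permeant across cell membranes):
2·Na + glucose/18
= 2·136 + 86/18
= 272 + 4.78
= 276.78 mOsm/kg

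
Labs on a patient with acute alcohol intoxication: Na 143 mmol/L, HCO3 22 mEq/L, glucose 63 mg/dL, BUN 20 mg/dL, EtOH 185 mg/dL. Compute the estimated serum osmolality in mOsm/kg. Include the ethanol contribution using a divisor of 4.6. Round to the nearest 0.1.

336.9 mOsm/kg

Calculated osmolality = 2·Na + glucose/18 + BUN/2.8 + ethanol/4.6
= 2·143 + 63/18 + 20/2.8 + 185/4.6
= 286 + 3.50 + 7.14 + 40.22
= 336.86 mOsm/kg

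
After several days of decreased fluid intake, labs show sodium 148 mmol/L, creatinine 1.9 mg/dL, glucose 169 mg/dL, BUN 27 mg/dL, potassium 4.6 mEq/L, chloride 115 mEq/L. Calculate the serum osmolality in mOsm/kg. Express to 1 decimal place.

315.0 mOsm/kg

Calculated osmolality = 2·Na + glucose/18 + BUN/2.8
= 2·148 + 169/18 + 27/2.8
= 296 + 9.39 + 9.64
= 315.03 mOsm/kg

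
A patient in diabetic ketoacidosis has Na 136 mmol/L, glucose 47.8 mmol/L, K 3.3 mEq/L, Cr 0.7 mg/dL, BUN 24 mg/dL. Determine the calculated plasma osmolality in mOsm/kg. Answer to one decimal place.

328.4 mOsm/kg

Calculated osmolality = 2·Na + glucose + BUN/2.8
= 2·136 + 47.8 + 24/2.8
= 272 + 47.80 + 8.57
= 328.37 mOsm/kg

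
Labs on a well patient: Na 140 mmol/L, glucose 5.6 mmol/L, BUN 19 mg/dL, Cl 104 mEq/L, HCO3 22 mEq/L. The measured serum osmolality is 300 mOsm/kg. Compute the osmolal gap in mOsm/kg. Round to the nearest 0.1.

Calculated osmolality = 2·Na + glucose + BUN/2.8
= 2·140 + 5.6 + 19/2.8
= 280 + 5.60 + 6.79
= 292.39 mOsm/kg ≈ 292.4 mOsm/kg
Osmolar gap = measured − calculated = 300 − 292.4 = 7.6 mOsm/kg

7.6 mOsm/kg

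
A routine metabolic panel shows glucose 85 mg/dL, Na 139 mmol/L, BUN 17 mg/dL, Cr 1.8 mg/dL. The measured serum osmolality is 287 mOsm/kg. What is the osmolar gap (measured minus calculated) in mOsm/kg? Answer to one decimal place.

Calculated osmolality = 2·Na + glucose/18 + BUN/2.8
= 2·139 + 85/18 + 17/2.8
= 278 + 4.72 + 6.07
= 288.79 mOsm/kg ≈ 288.8 mOsm/kg
Osmolar gap = measured − calculated = 287 − 288.8 = -1.8 mOsm/kg

-1.8 mOsm/kg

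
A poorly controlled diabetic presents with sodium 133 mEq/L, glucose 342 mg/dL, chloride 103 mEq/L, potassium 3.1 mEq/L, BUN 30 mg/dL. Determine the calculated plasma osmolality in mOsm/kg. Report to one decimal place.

295.7 mOsm/kg

Calculated osmolality = 2·Na + glucose/18 + BUN/2.8
= 2·133 + 342/18 + 30/2.8
= 266 + 19 + 10.71
= 295.71 mOsm/kg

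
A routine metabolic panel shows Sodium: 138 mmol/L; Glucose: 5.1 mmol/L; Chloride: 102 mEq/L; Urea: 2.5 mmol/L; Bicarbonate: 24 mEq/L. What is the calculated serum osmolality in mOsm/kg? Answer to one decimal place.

Calculated osmolality = 2·Na + glucose + urea
= 2·138 + 5.1 + 2.5
= 276 + 5.10 + 2.50
= 283.6 mOsm/kg

283.6 mOsm/kg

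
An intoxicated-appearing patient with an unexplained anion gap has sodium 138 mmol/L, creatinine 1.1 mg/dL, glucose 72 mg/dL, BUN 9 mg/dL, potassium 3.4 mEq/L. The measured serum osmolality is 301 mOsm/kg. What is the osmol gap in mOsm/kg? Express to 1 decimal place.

Calculated osmolality = 2·Na + glucose/18 + BUN/2.8
= 2·138 + 72/18 + 9/2.8
= 276 + 4 + 3.21
= 283.21 mOsm/kg ≈ 283.2 mOsm/kg
Osmolar gap = measured − calculated = 301 − 283.2 = 17.8 mOsm/kg

17.8 mOsm/kg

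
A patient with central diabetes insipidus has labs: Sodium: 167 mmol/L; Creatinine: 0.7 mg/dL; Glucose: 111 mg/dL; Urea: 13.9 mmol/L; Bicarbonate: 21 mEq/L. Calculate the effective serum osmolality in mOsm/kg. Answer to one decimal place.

Effective osmolality excludes urea (freely permeant across cell membranes):
2·Na + glucose/18
= 2·167 + 111/18
= 334 + 6.17
= 340.17 mOsm/kg

340.2 mOsm/kg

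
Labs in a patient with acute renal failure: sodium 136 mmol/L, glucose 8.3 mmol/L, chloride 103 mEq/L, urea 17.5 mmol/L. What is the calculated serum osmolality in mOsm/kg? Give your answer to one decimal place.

297.8 mOsm/kg

Calculated osmolality = 2·Na + glucose + urea
= 2·136 + 8.3 + 17.5
= 272 + 8.30 + 17.50
= 297.8 mOsm/kg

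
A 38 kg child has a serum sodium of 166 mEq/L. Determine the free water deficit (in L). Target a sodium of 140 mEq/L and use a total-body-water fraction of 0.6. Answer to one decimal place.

4.2 L

TBW = 0.6 · 38 = 22.8 L
Free water deficit = TBW · (Na/140 − 1)
= 22.8 · (166/140 − 1)
= 22.8 · 0.1857
= 4.23 L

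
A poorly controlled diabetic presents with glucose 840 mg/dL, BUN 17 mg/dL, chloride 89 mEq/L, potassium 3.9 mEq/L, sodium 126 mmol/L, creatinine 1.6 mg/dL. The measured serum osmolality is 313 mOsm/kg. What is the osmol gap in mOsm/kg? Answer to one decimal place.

8.3 mOsm/kg

Calculated osmolality = 2·Na + glucose/18 + BUN/2.8
= 2·126 + 840/18 + 17/2.8
= 252 + 46.67 + 6.07
= 304.74 mOsm/kg ≈ 304.7 mOsm/kg
Osmolar gap = measured − calculated = 313 − 304.7 = 8.3 mOsm/kg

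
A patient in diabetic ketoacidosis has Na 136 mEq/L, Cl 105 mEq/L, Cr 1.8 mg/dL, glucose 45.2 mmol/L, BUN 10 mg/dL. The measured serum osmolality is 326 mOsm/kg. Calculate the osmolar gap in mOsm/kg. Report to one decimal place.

5.2 mOsm/kg

Calculated osmolality = 2·Na + glucose + BUN/2.8
= 2·136 + 45.2 + 10/2.8
= 272 + 45.20 + 3.57
= 320.77 mOsm/kg ≈ 320.8 mOsm/kg
Osmolar gap = measured − calculated = 326 − 320.8 = 5.2 mOsm/kg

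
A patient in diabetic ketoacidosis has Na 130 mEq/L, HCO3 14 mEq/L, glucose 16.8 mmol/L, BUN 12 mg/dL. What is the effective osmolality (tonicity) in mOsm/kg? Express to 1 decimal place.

Effective osmolality excludes urea (freely permeant across cell membranes):
2·Na + glucose
= 2·130 + 16.8
= 260 + 16.8
= 276.8 mOsm/kg

276.8 mOsm/kg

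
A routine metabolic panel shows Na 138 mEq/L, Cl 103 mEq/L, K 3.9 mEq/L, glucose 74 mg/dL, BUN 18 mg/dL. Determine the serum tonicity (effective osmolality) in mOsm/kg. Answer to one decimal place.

280.1 mOsm/kg

Effective osmolality excludes urea (freely permeant across cell membranes):
2·Na + glucose/18
= 2·138 + 74/18
= 276 + 4.11
= 280.11 mOsm/kg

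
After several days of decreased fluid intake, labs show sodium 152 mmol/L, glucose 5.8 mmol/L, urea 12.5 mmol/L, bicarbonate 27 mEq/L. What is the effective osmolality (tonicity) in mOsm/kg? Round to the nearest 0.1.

Effective osmolality excludes urea (freely permeant across cell membranes):
2·Na + glucose
= 2·152 + 5.8
= 304 + 5.8
= 309.8 mOsm/kg

309.8 mOsm/kg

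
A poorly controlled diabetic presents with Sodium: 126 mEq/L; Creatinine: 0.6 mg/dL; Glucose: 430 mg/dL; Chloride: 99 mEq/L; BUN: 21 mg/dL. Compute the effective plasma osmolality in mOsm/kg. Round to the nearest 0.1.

Effective osmolality excludes urea (freely permeant across cell membranes):
2·Na + glucose/18
= 2·126 + 430/18
= 252 + 23.89
= 275.89 mOsm/kg

275.9 mOsm/kg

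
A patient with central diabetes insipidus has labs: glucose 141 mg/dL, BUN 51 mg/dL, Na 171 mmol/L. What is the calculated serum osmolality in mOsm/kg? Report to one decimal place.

368.0 mOsm/kg

Calculated osmolality = 2·Na + glucose/18 + BUN/2.8
= 2·171 + 141/18 + 51/2.8
= 342 + 7.83 + 18.21
= 368.04 mOsm/kg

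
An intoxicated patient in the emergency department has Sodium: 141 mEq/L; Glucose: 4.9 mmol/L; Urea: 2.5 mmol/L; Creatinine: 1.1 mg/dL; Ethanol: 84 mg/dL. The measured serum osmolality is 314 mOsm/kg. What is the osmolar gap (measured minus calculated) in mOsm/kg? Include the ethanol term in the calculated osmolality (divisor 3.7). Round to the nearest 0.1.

1.9 mOsm/kg

Calculated osmolality = 2·Na + glucose + urea + ethanol/3.7
= 2·141 + 4.9 + 2.5 + 84/3.7
= 282 + 4.90 + 2.50 + 22.70
= 312.1 mOsm/kg ≈ 312.1 mOsm/kg
Osmolar gap = measured − calculated = 314 − 312.1 = 1.9 mOsm/kg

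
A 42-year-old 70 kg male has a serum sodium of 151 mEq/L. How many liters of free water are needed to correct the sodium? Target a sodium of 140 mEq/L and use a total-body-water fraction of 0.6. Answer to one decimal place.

TBW = 0.6 · 70 = 42 L
Free water deficit = TBW · (Na/140 − 1)
= 42 · (151/140 − 1)
= 42 · 0.0786
= 3.3 L

3.3 L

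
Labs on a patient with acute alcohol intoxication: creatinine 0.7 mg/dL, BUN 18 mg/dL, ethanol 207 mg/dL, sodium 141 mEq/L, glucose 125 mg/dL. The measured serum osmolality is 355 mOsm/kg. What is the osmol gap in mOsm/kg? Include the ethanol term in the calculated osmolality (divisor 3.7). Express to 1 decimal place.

Calculated osmolality = 2·Na + glucose/18 + BUN/2.8 + ethanol/3.7
= 2·141 + 125/18 + 18/2.8 + 207/3.7
= 282 + 6.94 + 6.43 + 55.95
= 351.32 mOsm/kg ≈ 351.3 mOsm/kg
Osmolar gap = measured − calculated = 355 − 351.3 = 3.7 mOsm/kg

3.7 mOsm/kg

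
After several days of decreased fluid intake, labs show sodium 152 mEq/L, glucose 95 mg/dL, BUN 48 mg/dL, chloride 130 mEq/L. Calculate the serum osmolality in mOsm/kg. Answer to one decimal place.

Calculated osmolality = 2·Na + glucose/18 + BUN/2.8
= 2·152 + 95/18 + 48/2.8
= 304 + 5.28 + 17.14
= 326.42 mOsm/kg

326.4 mOsm/kg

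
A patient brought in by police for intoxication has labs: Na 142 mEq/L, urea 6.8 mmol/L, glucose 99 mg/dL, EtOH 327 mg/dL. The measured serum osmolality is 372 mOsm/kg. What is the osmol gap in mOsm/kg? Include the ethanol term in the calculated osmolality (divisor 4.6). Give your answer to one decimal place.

Calculated osmolality = 2·Na + glucose/18 + urea + ethanol/4.6
= 2·142 + 99/18 + 6.8 + 327/4.6
= 284 + 5.50 + 6.80 + 71.09
= 367.39 mOsm/kg ≈ 367.4 mOsm/kg
Osmolar gap = measured − calculated = 372 − 367.4 = 4.6 mOsm/kg

4.6 mOsm/kg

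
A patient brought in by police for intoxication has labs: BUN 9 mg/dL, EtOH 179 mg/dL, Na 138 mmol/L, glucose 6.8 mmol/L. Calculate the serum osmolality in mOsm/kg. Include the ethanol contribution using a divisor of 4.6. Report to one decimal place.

Calculated osmolality = 2·Na + glucose + BUN/2.8 + ethanol/4.6
= 2·138 + 6.8 + 9/2.8 + 179/4.6
= 276 + 6.80 + 3.21 + 38.91
= 324.92 mOsm/kg

324.9 mOsm/kg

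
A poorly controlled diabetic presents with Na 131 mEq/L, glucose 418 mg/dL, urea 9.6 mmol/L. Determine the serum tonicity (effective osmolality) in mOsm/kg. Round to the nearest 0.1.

Effective osmolality excludes urea (freely permeant across cell membranes):
2·Na + glucose/18
= 2·131 + 418/18
= 262 + 23.22
= 285.22 mOsm/kg

285.2 mOsm/kg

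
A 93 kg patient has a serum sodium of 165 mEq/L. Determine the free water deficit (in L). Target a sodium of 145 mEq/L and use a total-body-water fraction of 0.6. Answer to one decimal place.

7.7 L

TBW = 0.6 · 93 = 55.8 L
Free water deficit = TBW · (Na/145 − 1)
= 55.8 · (165/145 − 1)
= 55.8 · 0.1379
= 7.69 L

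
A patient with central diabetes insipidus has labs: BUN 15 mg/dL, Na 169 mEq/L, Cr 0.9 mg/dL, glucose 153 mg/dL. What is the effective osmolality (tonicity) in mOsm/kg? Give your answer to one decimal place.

Effective osmolality excludes urea (freely permeant across cell membranes):
2·Na + glucose/18
= 2·169 + 153/18
= 338 + 8.5
= 346.5 mOsm/kg

346.5 mOsm/kg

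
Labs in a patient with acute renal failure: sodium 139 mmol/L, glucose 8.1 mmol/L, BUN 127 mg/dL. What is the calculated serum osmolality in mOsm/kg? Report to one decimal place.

331.5 mOsm/kg

Calculated osmolality = 2·Na + glucose + BUN/2.8
= 2·139 + 8.1 + 127/2.8
= 278 + 8.10 + 45.36
= 331.46 mOsm/kg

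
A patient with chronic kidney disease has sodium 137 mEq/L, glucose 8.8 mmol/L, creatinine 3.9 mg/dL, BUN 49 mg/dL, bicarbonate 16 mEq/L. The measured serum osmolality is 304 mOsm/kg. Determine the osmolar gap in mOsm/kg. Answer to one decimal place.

Calculated osmolality = 2·Na + glucose + BUN/2.8
= 2·137 + 8.8 + 49/2.8
= 274 + 8.80 + 17.50
= 300.3 mOsm/kg ≈ 300.3 mOsm/kg
Osmolar gap = measured − calculated = 304 − 300.3 = 3.7 mOsm/kg

3.7 mOsm/kg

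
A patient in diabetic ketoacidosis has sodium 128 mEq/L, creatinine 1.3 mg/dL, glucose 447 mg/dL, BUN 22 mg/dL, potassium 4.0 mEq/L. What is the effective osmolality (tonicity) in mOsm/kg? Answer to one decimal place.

280.8 mOsm/kg

Effective osmolality excludes urea (freely permeant across cell membranes):
2·Na + glucose/18
= 2·128 + 447/18
= 256 + 24.83
= 280.83 mOsm/kg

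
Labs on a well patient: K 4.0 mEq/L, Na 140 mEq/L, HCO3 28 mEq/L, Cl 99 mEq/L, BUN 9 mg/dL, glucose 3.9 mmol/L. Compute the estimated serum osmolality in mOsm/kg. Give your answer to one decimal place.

287.1 mOsm/kg

Calculated osmolality = 2·Na + glucose + BUN/2.8
= 2·140 + 3.9 + 9/2.8
= 280 + 3.90 + 3.21
= 287.11 mOsm/kg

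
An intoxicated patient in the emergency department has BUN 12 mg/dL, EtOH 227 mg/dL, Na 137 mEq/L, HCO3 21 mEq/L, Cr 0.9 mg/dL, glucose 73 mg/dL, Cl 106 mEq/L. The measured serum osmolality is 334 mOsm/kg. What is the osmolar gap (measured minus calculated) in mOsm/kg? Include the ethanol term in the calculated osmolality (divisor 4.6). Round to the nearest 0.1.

2.3 mOsm/kg

Calculated osmolality = 2·Na + glucose/18 + BUN/2.8 + ethanol/4.6
= 2·137 + 73/18 + 12/2.8 + 227/4.6
= 274 + 4.06 + 4.29 + 49.35
= 331.7 mOsm/kg ≈ 331.7 mOsm/kg
Osmolar gap = measured − calculated = 334 − 331.7 = 2.3 mOsm/kg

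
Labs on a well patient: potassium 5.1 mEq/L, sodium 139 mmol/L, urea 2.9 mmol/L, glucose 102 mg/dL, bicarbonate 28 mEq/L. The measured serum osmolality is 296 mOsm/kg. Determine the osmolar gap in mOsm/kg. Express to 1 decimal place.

9.4 mOsm/kg

Calculated osmolality = 2·Na + glucose/18 + urea
= 2·139 + 102/18 + 2.9
= 278 + 5.67 + 2.90
= 286.57 mOsm/kg ≈ 286.6 mOsm/kg
Osmolar gap = measured − calculated = 296 − 286.6 = 9.4 mOsm/kg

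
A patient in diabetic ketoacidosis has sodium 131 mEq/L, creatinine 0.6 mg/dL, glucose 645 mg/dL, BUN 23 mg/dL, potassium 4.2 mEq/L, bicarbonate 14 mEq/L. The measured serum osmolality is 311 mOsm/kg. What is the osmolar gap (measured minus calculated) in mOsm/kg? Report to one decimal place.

5.0 mOsm/kg

Calculated osmolality = 2·Na + glucose/18 + BUN/2.8
= 2·131 + 645/18 + 23/2.8
= 262 + 35.83 + 8.21
= 306.04 mOsm/kg ≈ 306.0 mOsm/kg
Osmolar gap = measured − calculated = 311 − 306.0 = 5.0 mOsm/kg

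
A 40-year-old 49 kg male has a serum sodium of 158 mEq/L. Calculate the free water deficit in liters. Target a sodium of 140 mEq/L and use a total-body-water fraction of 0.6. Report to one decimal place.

3.8 L

TBW = 0.6 · 49 = 29.4 L
Free water deficit = TBW · (Na/140 − 1)
= 29.4 · (158/140 − 1)
= 29.4 · 0.1286
= 3.78 L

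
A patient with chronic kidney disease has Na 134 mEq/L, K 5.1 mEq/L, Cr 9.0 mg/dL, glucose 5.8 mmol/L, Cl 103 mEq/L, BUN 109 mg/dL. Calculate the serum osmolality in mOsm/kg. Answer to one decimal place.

Calculated osmolality = 2·Na + glucose + BUN/2.8
= 2·134 + 5.8 + 109/2.8
= 268 + 5.80 + 38.93
= 312.73 mOsm/kg

312.7 mOsm/kg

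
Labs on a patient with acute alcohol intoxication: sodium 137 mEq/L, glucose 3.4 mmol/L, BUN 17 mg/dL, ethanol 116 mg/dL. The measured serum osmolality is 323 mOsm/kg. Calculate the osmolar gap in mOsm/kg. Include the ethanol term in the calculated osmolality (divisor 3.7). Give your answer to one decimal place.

8.2 mOsm/kg

Calculated osmolality = 2·Na + glucose + BUN/2.8 + ethanol/3.7
= 2·137 + 3.4 + 17/2.8 + 116/3.7
= 274 + 3.40 + 6.07 + 31.35
= 314.82 mOsm/kg ≈ 314.8 mOsm/kg
Osmolar gap = measured − calculated = 323 − 314.8 = 8.2 mOsm/kg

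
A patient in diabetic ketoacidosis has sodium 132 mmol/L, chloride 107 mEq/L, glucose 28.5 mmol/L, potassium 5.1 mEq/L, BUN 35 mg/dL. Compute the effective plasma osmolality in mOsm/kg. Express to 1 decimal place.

Effective osmolality excludes urea (freely permeant across cell membranes):
2·Na + glucose
= 2·132 + 28.5
= 264 + 28.5
= 292.5 mOsm/kg

292.5 mOsm/kg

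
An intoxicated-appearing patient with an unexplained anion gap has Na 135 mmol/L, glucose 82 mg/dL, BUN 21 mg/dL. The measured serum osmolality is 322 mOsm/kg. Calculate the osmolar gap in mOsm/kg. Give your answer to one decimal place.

39.9 mOsm/kg

Calculated osmolality = 2·Na + glucose/18 + BUN/2.8
= 2·135 + 82/18 + 21/2.8
= 270 + 4.56 + 7.50
= 282.06 mOsm/kg ≈ 282.1 mOsm/kg
Osmolar gap = measured − calculated = 322 − 282.1 = 39.9 mOsm/kg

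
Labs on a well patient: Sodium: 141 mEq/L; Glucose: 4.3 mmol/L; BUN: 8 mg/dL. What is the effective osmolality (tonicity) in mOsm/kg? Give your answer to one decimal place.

286.3 mOsm/kg

Effective osmolality excludes urea (freely permeant across cell membranes):
2·Na + glucose
= 2·141 + 4.3
= 282 + 4.3
= 286.3 mOsm/kg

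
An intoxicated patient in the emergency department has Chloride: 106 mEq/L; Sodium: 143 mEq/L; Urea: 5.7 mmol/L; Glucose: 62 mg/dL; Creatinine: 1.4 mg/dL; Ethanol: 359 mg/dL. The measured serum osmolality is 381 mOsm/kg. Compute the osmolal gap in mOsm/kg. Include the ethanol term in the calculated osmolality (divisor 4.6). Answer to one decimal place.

Calculated osmolality = 2·Na + glucose/18 + urea + ethanol/4.6
= 2·143 + 62/18 + 5.7 + 359/4.6
= 286 + 3.44 + 5.70 + 78.04
= 373.18 mOsm/kg ≈ 373.2 mOsm/kg
Osmolar gap = measured − calculated = 381 − 373.2 = 7.8 mOsm/kg

7.8 mOsm/kg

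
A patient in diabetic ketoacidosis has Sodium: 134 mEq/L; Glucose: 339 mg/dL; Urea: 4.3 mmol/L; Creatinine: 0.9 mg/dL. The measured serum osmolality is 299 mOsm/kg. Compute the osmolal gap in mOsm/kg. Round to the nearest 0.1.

Calculated osmolality = 2·Na + glucose/18 + urea
= 2·134 + 339/18 + 4.3
= 268 + 18.83 + 4.30
= 291.13 mOsm/kg ≈ 291.1 mOsm/kg
Osmolar gap = measured − calculated = 299 − 291.1 = 7.9 mOsm/kg

7.9 mOsm/kg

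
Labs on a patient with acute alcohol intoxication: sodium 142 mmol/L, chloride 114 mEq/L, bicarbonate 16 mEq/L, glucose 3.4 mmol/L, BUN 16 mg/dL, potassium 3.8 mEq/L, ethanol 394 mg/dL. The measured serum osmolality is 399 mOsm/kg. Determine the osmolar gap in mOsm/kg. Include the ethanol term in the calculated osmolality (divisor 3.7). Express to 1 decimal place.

Calculated osmolality = 2·Na + glucose + BUN/2.8 + ethanol/3.7
= 2·142 + 3.4 + 16/2.8 + 394/3.7
= 284 + 3.40 + 5.71 + 106.49
= 399.6 mOsm/kg ≈ 399.6 mOsm/kg
Osmolar gap = measured − calculated = 399 − 399.6 = -0.6 mOsm/kg

-0.6 mOsm/kg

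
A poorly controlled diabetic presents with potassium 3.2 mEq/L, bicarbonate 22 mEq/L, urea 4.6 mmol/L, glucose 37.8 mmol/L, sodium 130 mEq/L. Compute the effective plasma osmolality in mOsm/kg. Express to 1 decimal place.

297.8 mOsm/kg

Effective osmolality excludes urea (freely permeant across cell membranes):
2·Na + glucose
= 2·130 + 37.8
= 260 + 37.8
= 297.8 mOsm/kg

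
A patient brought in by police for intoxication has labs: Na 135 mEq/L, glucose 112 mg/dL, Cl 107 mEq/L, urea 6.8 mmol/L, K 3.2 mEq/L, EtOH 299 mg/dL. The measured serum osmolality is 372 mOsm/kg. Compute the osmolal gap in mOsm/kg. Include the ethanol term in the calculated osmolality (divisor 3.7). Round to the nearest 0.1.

8.2 mOsm/kg

Calculated osmolality = 2·Na + glucose/18 + urea + ethanol/3.7
= 2·135 + 112/18 + 6.8 + 299/3.7
= 270 + 6.22 + 6.80 + 80.81
= 363.83 mOsm/kg ≈ 363.8 mOsm/kg
Osmolar gap = measured − calculated = 372 − 363.8 = 8.2 mOsm/kg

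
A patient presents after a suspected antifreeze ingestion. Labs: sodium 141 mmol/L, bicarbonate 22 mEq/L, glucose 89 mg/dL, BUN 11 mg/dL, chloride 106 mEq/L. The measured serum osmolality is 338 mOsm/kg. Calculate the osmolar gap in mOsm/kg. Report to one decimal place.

47.1 mOsm/kg

Calculated osmolality = 2·Na + glucose/18 + BUN/2.8
= 2·141 + 89/18 + 11/2.8
= 282 + 4.94 + 3.93
= 290.87 mOsm/kg ≈ 290.9 mOsm/kg
Osmolar gap = measured − calculated = 338 − 290.9 = 47.1 mOsm/kg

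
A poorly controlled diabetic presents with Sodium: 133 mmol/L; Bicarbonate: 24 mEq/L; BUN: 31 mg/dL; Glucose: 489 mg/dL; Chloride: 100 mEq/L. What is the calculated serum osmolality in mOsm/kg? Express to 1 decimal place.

304.2 mOsm/kg

Calculated osmolality = 2·Na + glucose/18 + BUN/2.8
= 2·133 + 489/18 + 31/2.8
= 266 + 27.17 + 11.07
= 304.24 mOsm/kg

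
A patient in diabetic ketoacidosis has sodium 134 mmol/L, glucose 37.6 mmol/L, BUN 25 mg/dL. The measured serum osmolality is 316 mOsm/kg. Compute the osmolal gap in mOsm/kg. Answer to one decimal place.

Calculated osmolality = 2·Na + glucose + BUN/2.8
= 2·134 + 37.6 + 25/2.8
= 268 + 37.60 + 8.93
= 314.53 mOsm/kg ≈ 314.5 mOsm/kg
Osmolar gap = measured − calculated = 316 − 314.5 = 1.5 mOsm/kg

1.5 mOsm/kg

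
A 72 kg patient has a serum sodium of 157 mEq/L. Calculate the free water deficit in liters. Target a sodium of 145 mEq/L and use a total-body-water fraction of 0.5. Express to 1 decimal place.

3.0 L

TBW = 0.5 · 72 = 36 L
Free water deficit = TBW · (Na/145 − 1)
= 36 · (157/145 − 1)
= 36 · 0.0828
= 2.98 L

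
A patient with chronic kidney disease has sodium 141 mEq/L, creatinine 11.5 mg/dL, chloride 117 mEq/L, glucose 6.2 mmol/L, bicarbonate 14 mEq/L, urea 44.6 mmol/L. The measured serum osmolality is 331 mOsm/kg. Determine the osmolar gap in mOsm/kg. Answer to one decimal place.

Calculated osmolality = 2·Na + glucose + urea
= 2·141 + 6.2 + 44.6
= 282 + 6.20 + 44.60
= 332.8 mOsm/kg ≈ 332.8 mOsm/kg
Osmolar gap = measured − calculated = 331 − 332.8 = -1.8 mOsm/kg

-1.8 mOsm/kg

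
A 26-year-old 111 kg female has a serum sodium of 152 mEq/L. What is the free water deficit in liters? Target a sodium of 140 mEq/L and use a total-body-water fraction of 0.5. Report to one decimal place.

4.8 L

TBW = 0.5 · 111 = 55.5 L
Free water deficit = TBW · (Na/140 − 1)
= 55.5 · (152/140 − 1)
= 55.5 · 0.0857
= 4.76 L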